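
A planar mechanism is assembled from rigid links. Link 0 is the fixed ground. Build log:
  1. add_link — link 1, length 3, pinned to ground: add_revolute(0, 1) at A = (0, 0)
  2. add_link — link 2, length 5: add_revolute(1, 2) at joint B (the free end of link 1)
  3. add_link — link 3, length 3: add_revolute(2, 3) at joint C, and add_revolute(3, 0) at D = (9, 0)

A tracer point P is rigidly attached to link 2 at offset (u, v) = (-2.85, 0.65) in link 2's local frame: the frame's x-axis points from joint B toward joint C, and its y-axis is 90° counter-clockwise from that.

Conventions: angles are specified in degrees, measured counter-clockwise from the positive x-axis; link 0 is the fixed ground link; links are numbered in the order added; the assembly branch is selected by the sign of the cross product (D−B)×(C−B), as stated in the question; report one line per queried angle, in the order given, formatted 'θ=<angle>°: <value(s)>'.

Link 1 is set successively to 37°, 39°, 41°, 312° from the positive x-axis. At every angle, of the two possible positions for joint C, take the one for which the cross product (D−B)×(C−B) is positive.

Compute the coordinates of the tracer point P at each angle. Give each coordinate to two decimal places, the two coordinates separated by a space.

A=(0,0), D=(9.00,0)
θ=37°: B = A + 3.00·(cos37°, sin37°) = (2.3959, 1.8054)
θ=37°: |BD| = 6.8464
θ=37°: circle(B,5.00) ∩ circle(D,3.00): a=4.5917, h=1.9789
θ=37°:   candidates: C₊=(7.3469,2.5035) cross=13.549; C₋=(6.3032,-1.3143) cross=-13.549
θ=37°:   branch + wants cross > 0 → take C=(7.3469,2.5035) (cross=13.549)
θ=37°: ex = (C−B)/|BC| = (0.9902,0.1396); ey = (-0.1396,0.9902)
θ=37°: P = B + -2.85·ex + 0.65·ey = (-0.5169,2.0512)
θ=39°: B = A + 3.00·(cos39°, sin39°) = (2.3314, 1.8880)
θ=39°: |BD| = 6.9307
θ=39°: circle(B,5.00) ∩ circle(D,3.00): a=4.6196, h=1.9129
θ=39°:   candidates: C₊=(7.2974,2.4701) cross=13.257; C₋=(6.2553,-1.2110) cross=-13.257
θ=39°:   branch + wants cross > 0 → take C=(7.2974,2.4701) (cross=13.257)
θ=39°: ex = (C−B)/|BC| = (0.9932,0.1164); ey = (-0.1164,0.9932)
θ=39°: P = B + -2.85·ex + 0.65·ey = (-0.5749,2.2017)
θ=41°: B = A + 3.00·(cos41°, sin41°) = (2.2641, 1.9682)
θ=41°: |BD| = 7.0175
θ=41°: circle(B,5.00) ∩ circle(D,3.00): a=4.6488, h=1.8409
θ=41°:   candidates: C₊=(7.2426,2.4314) cross=12.919; C₋=(6.2100,-1.1027) cross=-12.919
θ=41°:   branch + wants cross > 0 → take C=(7.2426,2.4314) (cross=12.919)
θ=41°: ex = (C−B)/|BC| = (0.9957,0.0926); ey = (-0.0926,0.9957)
θ=41°: P = B + -2.85·ex + 0.65·ey = (-0.6338,2.3514)
θ=312°: B = A + 3.00·(cos312°, sin312°) = (2.0074, -2.2294)
θ=312°: |BD| = 7.3394
θ=312°: circle(B,5.00) ∩ circle(D,3.00): a=4.7597, h=1.5314
θ=312°:   candidates: C₊=(6.0770,0.6754) cross=11.239; C₋=(7.0074,-2.2426) cross=-11.239
θ=312°:   branch + wants cross > 0 → take C=(6.0770,0.6754) (cross=11.239)
θ=312°: ex = (C−B)/|BC| = (0.8139,0.5810); ey = (-0.5810,0.8139)
θ=312°: P = B + -2.85·ex + 0.65·ey = (-0.6899,-3.3561)

θ=37°: -0.52 2.05
θ=39°: -0.57 2.20
θ=41°: -0.63 2.35
θ=312°: -0.69 -3.36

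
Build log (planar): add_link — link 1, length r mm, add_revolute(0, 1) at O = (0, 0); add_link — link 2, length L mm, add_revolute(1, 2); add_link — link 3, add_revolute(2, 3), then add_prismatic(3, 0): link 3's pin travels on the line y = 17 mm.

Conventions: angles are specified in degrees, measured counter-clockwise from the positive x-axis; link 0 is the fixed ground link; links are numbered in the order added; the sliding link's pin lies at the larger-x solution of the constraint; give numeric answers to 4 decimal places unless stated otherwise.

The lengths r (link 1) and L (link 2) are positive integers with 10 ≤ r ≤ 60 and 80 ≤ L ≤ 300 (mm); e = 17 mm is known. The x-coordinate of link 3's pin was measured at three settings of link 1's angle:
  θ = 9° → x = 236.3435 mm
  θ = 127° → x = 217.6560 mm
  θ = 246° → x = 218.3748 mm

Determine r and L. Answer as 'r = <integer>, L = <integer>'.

constraint per measurement: (x − r cos θ)² + (r sin θ − e)² = L²
subtracting the θ₁ and θ₂ equations cancels the r² and L² terms:
r = (x₁² − x₂²) / (2[(x₁cos θ₁ + e sin θ₁) − (x₂cos θ₂ + e sin θ₂)]) = 12.0000 → r = 12
L² = (x₁ − r cos θ₁)² + (r sin θ₁ − e)² = 50625.0155 → L = 225.0000 → L = 225
check at θ₃=246°: x = 218.3748 (printed 218.3748) ✓

r = 12, L = 225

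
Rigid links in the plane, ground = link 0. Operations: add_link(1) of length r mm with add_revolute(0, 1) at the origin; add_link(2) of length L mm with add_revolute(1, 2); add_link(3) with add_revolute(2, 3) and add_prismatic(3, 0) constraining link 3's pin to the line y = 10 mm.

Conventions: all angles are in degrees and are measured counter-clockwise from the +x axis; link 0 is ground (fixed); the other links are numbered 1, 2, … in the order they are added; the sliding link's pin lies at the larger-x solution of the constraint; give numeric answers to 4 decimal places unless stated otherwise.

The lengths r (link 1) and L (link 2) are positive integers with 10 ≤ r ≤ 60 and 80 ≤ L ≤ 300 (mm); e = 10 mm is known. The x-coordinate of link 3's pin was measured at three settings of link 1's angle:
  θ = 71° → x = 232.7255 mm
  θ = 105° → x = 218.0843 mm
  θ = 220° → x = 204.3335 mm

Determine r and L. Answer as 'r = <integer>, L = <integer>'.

constraint per measurement: (x − r cos θ)² + (r sin θ − e)² = L²
subtracting the θ₁ and θ₂ equations cancels the r² and L² terms:
r = (x₁² − x₂²) / (2[(x₁cos θ₁ + e sin θ₁) − (x₂cos θ₂ + e sin θ₂)]) = 24.9999 → r = 25
L² = (x₁ − r cos θ₁)² + (r sin θ₁ − e)² = 50624.9985 → L = 225.0000 → L = 225
check at θ₃=220°: x = 204.3335 (printed 204.3335) ✓

r = 25, L = 225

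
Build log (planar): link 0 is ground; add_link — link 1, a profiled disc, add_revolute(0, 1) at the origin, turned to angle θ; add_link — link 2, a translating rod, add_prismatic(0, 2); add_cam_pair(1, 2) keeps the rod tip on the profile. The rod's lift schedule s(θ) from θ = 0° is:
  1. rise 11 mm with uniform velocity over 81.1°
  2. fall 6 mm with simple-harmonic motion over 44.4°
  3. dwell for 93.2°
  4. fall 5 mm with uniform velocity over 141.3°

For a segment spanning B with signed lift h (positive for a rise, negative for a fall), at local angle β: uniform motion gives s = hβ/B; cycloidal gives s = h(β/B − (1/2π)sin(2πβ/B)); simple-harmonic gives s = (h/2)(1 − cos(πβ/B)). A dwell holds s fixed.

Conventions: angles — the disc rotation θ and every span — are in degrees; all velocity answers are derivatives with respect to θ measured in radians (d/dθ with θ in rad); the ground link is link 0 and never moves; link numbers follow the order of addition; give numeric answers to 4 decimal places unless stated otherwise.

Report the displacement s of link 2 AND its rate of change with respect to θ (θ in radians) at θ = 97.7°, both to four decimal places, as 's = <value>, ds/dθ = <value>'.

seg 1 [0°–81.1°] uniform, h=11: full span → s += 11 → s = 11.0000
seg 2 [81.1°–125.5°] simple-harmonic, h=-6: θ=97.7° here. β=16.6, B=44.4. -6/2·(1 − cos(π·0.3739)) = -1.8422 → s = 9.1578
velocity in seg [81.1°–125.5°] (simple-harmonic), θ in radians: β = 16.6° = 0.2897 rad, B = 44.4° = 0.7749 rad; ds/dθ = (πh/(2B)) sin(πβ/B) = (π·(-6)/(2·0.7749)) sin(π·0.3739) = -11.219836 mm/rad

s = 9.1578, ds/dθ = -11.2198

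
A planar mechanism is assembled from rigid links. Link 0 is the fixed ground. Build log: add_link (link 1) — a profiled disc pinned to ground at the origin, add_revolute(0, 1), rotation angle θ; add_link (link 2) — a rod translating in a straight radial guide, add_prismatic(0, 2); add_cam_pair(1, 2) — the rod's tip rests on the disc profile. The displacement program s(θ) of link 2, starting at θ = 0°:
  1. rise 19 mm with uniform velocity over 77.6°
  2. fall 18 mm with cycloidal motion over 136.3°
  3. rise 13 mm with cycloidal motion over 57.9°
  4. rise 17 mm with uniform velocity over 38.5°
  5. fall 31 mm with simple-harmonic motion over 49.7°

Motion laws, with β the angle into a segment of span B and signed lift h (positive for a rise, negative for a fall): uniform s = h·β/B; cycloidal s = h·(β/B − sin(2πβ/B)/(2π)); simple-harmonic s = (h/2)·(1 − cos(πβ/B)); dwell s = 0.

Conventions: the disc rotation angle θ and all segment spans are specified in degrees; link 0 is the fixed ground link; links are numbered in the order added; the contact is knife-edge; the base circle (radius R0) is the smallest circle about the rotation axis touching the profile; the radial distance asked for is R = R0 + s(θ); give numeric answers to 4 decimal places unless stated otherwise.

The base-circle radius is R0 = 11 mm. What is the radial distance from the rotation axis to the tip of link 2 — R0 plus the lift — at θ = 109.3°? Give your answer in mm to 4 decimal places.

seg 1 [0°–77.6°] uniform, h=19: full span → s += 19 → s = 19.0000
seg 2 [77.6°–213.9°] cycloidal, h=-18: θ=109.3° here. β=31.7, B=136.3. -18·(0.2326 − sin(2π·0.2326)/(2π)) = -1.3387 → s = 17.6613
R = R0 + s = 11 + 17.6613 = 28.6613

28.6613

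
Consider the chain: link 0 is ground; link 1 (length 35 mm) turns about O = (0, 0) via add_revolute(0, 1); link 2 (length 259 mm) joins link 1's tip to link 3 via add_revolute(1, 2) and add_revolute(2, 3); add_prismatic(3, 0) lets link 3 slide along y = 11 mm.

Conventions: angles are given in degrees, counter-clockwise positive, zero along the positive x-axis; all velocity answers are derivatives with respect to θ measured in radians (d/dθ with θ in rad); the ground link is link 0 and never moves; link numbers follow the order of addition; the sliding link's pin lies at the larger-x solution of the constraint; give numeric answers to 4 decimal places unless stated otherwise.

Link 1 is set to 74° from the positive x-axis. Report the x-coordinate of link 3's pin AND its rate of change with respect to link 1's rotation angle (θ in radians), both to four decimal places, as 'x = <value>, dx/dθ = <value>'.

geometry: r = 35 mm, L = 259 mm, e = 11 mm
crank pin P = (r cos θ, r sin θ) = (9.647307, 33.644159)
h = r sin θ − e = 33.644159 − 11 = 22.644159
x = r cos θ + √(L² − h²) = 9.647307 + 258.008221 = 267.655528
dx/dθ = −r sin θ − h·r cos θ/√(L² − h²) (θ in radians; h = 22.644159) = -34.490858

x = 267.6555, dx/dθ = -34.4909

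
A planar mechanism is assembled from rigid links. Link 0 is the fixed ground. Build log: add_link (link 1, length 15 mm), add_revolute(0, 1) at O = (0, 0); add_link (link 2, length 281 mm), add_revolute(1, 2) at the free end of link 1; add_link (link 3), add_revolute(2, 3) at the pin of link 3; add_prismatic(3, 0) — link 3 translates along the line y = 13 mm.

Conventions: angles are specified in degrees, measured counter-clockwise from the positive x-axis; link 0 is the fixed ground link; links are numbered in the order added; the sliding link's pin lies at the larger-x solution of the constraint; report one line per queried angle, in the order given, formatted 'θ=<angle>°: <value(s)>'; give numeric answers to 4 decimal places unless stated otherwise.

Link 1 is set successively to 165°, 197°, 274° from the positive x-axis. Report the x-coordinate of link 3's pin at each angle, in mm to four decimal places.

geometry: r = 15 mm, L = 281 mm, e = 13 mm
θ=165°: crank pin P = (r cos θ, r sin θ) = (-14.488887, 3.882286)
θ=165°: h = r sin θ − e = 3.882286 − 13 = -9.117714
θ=165°: x = r cos θ + √(L² − h²) = -14.488887 + 280.852038 = 266.363151
θ=197°: crank pin P = (r cos θ, r sin θ) = (-14.344571, -4.385576)
θ=197°: h = r sin θ − e = -4.385576 − 13 = -17.385576
θ=197°: x = r cos θ + √(L² − h²) = -14.344571 + 280.461658 = 266.117087
θ=274°: crank pin P = (r cos θ, r sin θ) = (1.046347, -14.963461)
θ=274°: h = r sin θ − e = -14.963461 − 13 = -27.963461
θ=274°: x = r cos θ + √(L² − h²) = 1.046347 + 279.605159 = 280.651506

θ=165°: 266.3632
θ=197°: 266.1171
θ=274°: 280.6515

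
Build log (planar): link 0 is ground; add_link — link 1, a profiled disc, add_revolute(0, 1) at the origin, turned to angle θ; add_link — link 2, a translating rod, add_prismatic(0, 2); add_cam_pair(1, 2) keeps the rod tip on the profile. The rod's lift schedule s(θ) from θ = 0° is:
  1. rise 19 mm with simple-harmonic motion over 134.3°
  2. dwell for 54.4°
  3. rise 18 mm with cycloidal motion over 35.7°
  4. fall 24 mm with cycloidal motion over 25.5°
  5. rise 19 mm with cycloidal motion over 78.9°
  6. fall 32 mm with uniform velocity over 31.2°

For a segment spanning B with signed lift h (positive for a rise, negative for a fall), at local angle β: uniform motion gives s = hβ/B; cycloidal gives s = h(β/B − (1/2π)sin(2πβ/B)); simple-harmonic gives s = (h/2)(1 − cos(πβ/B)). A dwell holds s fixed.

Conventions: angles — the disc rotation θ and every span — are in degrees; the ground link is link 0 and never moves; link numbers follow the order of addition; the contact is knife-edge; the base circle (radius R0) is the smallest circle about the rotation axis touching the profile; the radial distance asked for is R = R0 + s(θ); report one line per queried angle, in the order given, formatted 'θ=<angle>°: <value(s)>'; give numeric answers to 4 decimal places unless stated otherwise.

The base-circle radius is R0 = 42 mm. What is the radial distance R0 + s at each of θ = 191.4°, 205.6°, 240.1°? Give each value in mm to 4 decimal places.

seg 1 [0°–134.3°] simple-harmonic, h=19: full span → s += 19 → s = 19.0000
seg 2 [134.3°–188.7°] dwell: s stays 19.0000
seg 3 [188.7°–224.4°] cycloidal, h=18: θ=191.4° here. β=2.7, B=35.7. 18·(0.0756 − sin(2π·0.0756)/(2π)) = 0.0507 → s = 19.0507
seg 3 [188.7°–224.4°] cycloidal, h=18: θ=205.6° here. β=16.9, B=35.7. 18·(0.4734 − sin(2π·0.4734)/(2π)) = 8.0442 → s = 27.0442
seg 3 [188.7°–224.4°] cycloidal, h=18: full span → s += 18 → s = 37.0000
seg 4 [224.4°–249.9°] cycloidal, h=-24: θ=240.1° here. β=15.7, B=25.5. -24·(0.6157 − sin(2π·0.6157)/(2π)) = -17.3148 → s = 19.6852
θ=191.4°: R = R0 + s = 42 + 19.0507 = 61.0507
θ=205.6°: R = R0 + s = 42 + 27.0442 = 69.0442
θ=240.1°: R = R0 + s = 42 + 19.6852 = 61.6852

θ=191.4°: 61.0507
θ=205.6°: 69.0442
θ=240.1°: 61.6852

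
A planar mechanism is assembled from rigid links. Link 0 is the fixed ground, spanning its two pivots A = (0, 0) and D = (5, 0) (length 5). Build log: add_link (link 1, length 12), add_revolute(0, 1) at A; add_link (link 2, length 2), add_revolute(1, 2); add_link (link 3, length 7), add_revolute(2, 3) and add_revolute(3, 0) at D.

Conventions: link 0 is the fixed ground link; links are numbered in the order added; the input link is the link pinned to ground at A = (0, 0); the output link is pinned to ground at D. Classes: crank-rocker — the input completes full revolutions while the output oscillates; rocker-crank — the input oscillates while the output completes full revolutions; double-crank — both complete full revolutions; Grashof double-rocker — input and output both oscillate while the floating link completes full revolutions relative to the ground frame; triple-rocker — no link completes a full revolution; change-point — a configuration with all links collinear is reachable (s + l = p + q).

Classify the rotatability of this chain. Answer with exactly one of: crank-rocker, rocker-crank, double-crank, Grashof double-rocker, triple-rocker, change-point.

lengths: ground=5, input=12, coupler=2, output=7
sorted: s=2 (shortest), l=12 (longest), p+q=12
s + l = 14 vs p + q = 12
s + l > p + q → non-Grashof → no link fully rotates → triple-rocker

triple-rocker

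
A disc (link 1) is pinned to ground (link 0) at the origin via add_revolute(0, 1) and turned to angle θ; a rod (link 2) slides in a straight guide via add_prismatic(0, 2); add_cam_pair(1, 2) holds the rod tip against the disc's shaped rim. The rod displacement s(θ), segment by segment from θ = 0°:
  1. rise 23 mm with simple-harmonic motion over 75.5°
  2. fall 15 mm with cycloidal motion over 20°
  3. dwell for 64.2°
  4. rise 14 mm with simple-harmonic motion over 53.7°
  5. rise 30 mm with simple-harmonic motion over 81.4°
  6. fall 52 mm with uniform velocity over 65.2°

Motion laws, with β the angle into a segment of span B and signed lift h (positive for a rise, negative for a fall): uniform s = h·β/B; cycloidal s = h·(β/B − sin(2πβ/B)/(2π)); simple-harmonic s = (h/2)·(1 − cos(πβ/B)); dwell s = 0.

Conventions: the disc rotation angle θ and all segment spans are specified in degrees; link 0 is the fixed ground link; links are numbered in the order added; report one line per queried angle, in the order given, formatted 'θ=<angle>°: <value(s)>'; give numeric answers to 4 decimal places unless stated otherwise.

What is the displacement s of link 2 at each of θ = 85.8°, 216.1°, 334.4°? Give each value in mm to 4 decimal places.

segment 1 (0° to 75.5°, simple-harmonic, h = 23) is passed completely: s = 0.0000 + (23) = 23.0000
θ = 85.8° falls in segment 2 (75.5° to 95.5°, cycloidal, h = -15): β = 85.8 − 75.5 = 10.3°, B = 20°; Δs = -15·(0.5150 − sin(2π·0.5150)/(2π)) = -7.9497; s = 23.0000 − 7.9497 = 15.0503
segment 2 (75.5° to 95.5°, cycloidal, h = -15) is passed completely: s = 23.0000 + (-15) = 8.0000
segment 3 (95.5° to 159.7°, dwell): s unchanged at 8.0000
segment 4 (159.7° to 213.4°, simple-harmonic, h = 14) is passed completely: s = 8.0000 + (14) = 22.0000
θ = 216.1° falls in segment 5 (213.4° to 294.8°, simple-harmonic, h = 30): β = 216.1 − 213.4 = 2.7°, B = 81.4°; Δs = 30/2·(1 − cos(π·0.0332)) = 0.0814; s = 22.0000 + 0.0814 = 22.0814
segment 5 (213.4° to 294.8°, simple-harmonic, h = 30) is passed completely: s = 22.0000 + (30) = 52.0000
θ = 334.4° falls in segment 6 (294.8° to 360°, uniform, h = -52): β = 334.4 − 294.8 = 39.6°, B = 65.2°; Δs = -52·39.6/65.2 = -31.5828; s = 52.0000 − 31.5828 = 20.4172

θ=85.8°: 15.0503
θ=216.1°: 22.0814
θ=334.4°: 20.4172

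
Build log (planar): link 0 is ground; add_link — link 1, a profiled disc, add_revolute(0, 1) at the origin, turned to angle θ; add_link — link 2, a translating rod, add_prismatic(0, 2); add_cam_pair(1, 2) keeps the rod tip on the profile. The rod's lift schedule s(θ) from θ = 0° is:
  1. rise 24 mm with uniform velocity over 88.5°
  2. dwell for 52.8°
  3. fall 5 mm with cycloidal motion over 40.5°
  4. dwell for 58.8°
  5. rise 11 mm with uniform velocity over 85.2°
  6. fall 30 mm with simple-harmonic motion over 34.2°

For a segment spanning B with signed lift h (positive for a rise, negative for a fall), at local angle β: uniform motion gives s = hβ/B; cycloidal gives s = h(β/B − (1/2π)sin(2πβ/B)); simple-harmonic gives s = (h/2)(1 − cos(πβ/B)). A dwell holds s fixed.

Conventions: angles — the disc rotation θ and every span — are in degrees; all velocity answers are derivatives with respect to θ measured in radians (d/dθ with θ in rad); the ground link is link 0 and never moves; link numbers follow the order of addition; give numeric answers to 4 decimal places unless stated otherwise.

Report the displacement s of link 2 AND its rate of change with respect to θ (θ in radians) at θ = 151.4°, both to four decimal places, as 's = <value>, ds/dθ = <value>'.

seg 1 [0°–88.5°] uniform, h=24: full span → s += 24 → s = 24.0000
seg 2 [88.5°–141.3°] dwell: s stays 24.0000
seg 3 [141.3°–181.8°] cycloidal, h=-5: θ=151.4° here. β=10.1, B=40.5. -5·(0.2494 − sin(2π·0.2494)/(2π)) = -0.4511 → s = 23.5489
velocity in seg [141.3°–181.8°] (cycloidal), θ in radians: β = 10.1° = 0.1763 rad, B = 40.5° = 0.7069 rad; ds/dθ = (h/B)(1 − cos(2πβ/B)) = ((-5)/0.7069)(1 − cos(2π·0.2494)) = -7.046118 mm/rad

s = 23.5489, ds/dθ = -7.0461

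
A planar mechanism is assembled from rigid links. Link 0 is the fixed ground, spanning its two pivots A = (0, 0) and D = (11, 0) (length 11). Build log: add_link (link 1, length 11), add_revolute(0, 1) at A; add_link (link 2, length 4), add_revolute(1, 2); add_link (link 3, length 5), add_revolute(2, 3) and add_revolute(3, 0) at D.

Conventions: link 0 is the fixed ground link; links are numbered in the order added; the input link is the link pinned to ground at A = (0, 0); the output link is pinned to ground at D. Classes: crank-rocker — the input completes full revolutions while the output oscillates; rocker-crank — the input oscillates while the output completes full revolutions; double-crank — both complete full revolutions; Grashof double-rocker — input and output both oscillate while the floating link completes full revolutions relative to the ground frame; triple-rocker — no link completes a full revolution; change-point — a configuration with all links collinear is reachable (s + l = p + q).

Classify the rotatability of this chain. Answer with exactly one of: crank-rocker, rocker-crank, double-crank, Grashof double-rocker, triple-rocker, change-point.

lengths: ground=11, input=11, coupler=4, output=5
sorted: s=4 (shortest), l=11 (longest), p+q=16
s + l = 15 vs p + q = 16
s + l < p + q (Grashof) with shortest = coupler link → Grashof double-rocker

Grashof double-rocker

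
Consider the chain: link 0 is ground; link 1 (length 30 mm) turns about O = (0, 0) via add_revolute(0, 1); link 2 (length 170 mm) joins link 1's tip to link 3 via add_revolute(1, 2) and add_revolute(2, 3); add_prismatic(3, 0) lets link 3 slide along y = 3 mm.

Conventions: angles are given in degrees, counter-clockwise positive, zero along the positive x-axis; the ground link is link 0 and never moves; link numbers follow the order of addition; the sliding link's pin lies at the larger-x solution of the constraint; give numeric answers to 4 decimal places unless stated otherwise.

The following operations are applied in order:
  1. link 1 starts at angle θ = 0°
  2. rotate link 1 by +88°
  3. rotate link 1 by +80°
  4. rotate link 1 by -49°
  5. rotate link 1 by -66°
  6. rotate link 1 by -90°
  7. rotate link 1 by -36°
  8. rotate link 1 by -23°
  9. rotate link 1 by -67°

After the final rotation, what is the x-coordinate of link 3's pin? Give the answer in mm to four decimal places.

geometry: r = 30 mm, L = 170 mm, e = 3 mm; θ starts at 0°
rotate link 1 by +88°: θ ← 0° +88° = 88°
rotate link 1 by +80°: θ ← 88° +80° = 168°
rotate link 1 by -49°: θ ← 168° -49° = 119°
rotate link 1 by -66°: θ ← 119° -66° = 53°
rotate link 1 by -90°: θ ← 53° -90° = -37°
rotate link 1 by -36°: θ ← -37° -36° = -73°
rotate link 1 by -23°: θ ← -73° -23° = -96°
rotate link 1 by -67°: θ ← -96° -67° = -163°
crank pin P = (r cos θ, r sin θ) = (-28.689143, -8.771151)
h = r sin θ − e = -8.771151 − 3 = -11.771151
x = r cos θ + √(L² − h²) = -28.689143 + 169.591981 = 140.902838

140.9028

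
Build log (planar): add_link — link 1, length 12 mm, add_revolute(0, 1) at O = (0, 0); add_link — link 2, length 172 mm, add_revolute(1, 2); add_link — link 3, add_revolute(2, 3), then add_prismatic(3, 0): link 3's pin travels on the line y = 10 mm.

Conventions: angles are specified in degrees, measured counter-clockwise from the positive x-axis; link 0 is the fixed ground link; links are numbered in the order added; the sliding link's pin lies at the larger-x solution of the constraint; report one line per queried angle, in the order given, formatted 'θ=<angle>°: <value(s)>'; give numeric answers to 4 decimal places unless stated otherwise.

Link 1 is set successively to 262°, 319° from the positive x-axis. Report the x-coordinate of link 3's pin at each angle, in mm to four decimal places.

geometry: r = 12 mm, L = 172 mm, e = 10 mm
θ=262°: crank pin P = (r cos θ, r sin θ) = (-1.670077, -11.883217)
θ=262°: h = r sin θ − e = -11.883217 − 10 = -21.883217
θ=262°: x = r cos θ + √(L² − h²) = -1.670077 + 170.602242 = 168.932164
θ=319°: crank pin P = (r cos θ, r sin θ) = (9.056515, -7.872708)
θ=319°: h = r sin θ − e = -7.872708 − 10 = -17.872708
θ=319°: x = r cos θ + √(L² − h²) = 9.056515 + 171.068893 = 180.125408

θ=262°: 168.9322
θ=319°: 180.1254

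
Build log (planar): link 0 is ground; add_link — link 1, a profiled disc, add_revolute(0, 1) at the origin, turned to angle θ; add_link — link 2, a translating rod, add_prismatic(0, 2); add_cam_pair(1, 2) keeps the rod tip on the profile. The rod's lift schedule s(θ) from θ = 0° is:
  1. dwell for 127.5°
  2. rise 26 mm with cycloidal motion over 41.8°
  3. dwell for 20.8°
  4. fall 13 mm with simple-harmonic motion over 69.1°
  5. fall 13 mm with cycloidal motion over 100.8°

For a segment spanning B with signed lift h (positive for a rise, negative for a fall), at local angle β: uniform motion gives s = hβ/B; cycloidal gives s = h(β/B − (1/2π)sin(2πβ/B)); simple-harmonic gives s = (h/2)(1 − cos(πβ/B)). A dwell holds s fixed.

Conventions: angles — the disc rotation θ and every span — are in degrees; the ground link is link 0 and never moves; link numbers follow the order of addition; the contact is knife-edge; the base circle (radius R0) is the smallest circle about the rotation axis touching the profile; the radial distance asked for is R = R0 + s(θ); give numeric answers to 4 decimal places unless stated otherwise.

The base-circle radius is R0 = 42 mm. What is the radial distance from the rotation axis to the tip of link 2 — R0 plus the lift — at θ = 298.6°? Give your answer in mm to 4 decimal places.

seg 1 [0°–127.5°] dwell: s stays 0.0000
seg 2 [127.5°–169.3°] cycloidal, h=26: full span → s += 26 → s = 26.0000
seg 3 [169.3°–190.1°] dwell: s stays 26.0000
seg 4 [190.1°–259.2°] simple-harmonic, h=-13: full span → s += -13 → s = 13.0000
seg 5 [259.2°–360°] cycloidal, h=-13: θ=298.6° here. β=39.4, B=100.8. -13·(0.3909 − sin(2π·0.3909)/(2π)) = -3.7713 → s = 9.2287
R = R0 + s = 42 + 9.2287 = 51.2287

51.2287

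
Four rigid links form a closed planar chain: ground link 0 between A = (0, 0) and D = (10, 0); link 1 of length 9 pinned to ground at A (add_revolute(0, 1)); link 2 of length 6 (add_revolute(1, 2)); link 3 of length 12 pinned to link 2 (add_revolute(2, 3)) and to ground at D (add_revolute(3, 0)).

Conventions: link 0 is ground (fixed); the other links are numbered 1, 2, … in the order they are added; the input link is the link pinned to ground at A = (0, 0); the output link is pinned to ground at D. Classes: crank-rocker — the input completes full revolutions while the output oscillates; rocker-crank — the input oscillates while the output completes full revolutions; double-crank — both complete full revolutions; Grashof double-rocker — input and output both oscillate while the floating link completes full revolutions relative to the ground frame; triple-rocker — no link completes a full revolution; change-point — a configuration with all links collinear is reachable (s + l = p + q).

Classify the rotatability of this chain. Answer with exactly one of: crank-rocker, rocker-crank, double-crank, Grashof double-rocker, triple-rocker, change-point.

lengths: ground=10, input=9, coupler=6, output=12
sorted: s=6 (shortest), l=12 (longest), p+q=19
s + l = 18 vs p + q = 19
s + l < p + q (Grashof) with shortest = coupler link → Grashof double-rocker

Grashof double-rocker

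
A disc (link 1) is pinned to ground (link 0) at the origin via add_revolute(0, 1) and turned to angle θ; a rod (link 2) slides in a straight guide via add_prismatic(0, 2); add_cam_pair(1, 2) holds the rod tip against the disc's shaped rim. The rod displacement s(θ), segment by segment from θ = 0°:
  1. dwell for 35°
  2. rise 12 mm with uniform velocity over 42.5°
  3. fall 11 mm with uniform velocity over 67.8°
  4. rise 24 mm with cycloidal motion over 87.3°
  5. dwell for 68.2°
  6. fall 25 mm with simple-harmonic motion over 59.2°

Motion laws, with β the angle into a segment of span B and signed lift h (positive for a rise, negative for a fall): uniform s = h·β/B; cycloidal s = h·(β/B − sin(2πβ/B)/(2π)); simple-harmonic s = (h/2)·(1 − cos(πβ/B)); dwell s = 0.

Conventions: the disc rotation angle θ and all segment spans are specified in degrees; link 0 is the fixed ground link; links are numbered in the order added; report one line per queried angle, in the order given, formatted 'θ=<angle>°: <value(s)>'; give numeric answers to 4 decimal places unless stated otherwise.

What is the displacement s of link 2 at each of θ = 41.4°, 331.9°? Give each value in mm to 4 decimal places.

segment 1 (0° to 35°, dwell): s unchanged at 0.0000
θ = 41.4° falls in segment 2 (35° to 77.5°, uniform, h = 12): β = 41.4 − 35 = 6.4°, B = 42.5°; Δs = 12·6.4/42.5 = 1.8071; s = 0.0000 + 1.8071 = 1.8071
segment 2 (35° to 77.5°, uniform, h = 12) is passed completely: s = 0.0000 + (12) = 12.0000
segment 3 (77.5° to 145.3°, uniform, h = -11) is passed completely: s = 12.0000 + (-11) = 1.0000
segment 4 (145.3° to 232.6°, cycloidal, h = 24) is passed completely: s = 1.0000 + (24) = 25.0000
segment 5 (232.6° to 300.8°, dwell): s unchanged at 25.0000
θ = 331.9° falls in segment 6 (300.8° to 360°, simple-harmonic, h = -25): β = 331.9 − 300.8 = 31.1°, B = 59.2°; Δs = -25/2·(1 − cos(π·0.5253)) = -13.4940; s = 25.0000 − 13.4940 = 11.5060

θ=41.4°: 1.8071
θ=331.9°: 11.5060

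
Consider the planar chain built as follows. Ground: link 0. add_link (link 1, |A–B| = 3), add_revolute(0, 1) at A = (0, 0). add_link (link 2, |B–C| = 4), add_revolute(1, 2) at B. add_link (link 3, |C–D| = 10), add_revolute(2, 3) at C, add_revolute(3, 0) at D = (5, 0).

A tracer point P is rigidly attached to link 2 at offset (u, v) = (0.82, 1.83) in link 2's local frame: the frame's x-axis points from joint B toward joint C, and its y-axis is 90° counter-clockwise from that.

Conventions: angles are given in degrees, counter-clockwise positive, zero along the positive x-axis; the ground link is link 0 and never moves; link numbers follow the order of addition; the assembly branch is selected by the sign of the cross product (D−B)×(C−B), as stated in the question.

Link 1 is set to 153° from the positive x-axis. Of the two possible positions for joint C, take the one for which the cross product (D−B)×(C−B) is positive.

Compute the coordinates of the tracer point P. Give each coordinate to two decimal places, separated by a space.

A=(0,0), D=(5.00,0)
B = A + 3.00·(cos153°, sin153°) = (-2.6730, 1.3620)
|BD| = 7.7930
circle(B,4.00) ∩ circle(D,10.00): a=-1.4930, h=3.7109
  candidates: C₊=(-3.4945,5.2767) cross=28.919; C₋=(-4.7916,-2.0309) cross=-28.919
  branch + wants cross > 0 → take C=(-3.4945,5.2767) (cross=28.919)
ex = (C−B)/|BC| = (-0.2054,0.9787); ey = (-0.9787,-0.2054)
P = B + 0.82·ex + 1.83·ey = (-4.6324,1.7887)

-4.63 1.79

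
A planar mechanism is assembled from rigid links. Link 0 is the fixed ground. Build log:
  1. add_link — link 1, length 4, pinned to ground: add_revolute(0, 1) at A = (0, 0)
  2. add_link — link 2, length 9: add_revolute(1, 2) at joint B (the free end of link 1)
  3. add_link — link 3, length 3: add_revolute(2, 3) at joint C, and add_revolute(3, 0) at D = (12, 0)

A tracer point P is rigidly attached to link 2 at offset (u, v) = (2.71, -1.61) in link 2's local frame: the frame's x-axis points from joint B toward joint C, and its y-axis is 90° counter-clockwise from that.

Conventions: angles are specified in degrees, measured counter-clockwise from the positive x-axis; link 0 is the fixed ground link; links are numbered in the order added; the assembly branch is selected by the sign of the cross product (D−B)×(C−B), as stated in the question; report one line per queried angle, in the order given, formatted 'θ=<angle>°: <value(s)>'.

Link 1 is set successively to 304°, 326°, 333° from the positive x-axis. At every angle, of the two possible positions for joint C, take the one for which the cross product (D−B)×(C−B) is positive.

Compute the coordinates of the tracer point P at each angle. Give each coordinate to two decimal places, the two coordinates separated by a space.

A=(0,0), D=(12.00,0)
θ=304°: B = A + 4.00·(cos304°, sin304°) = (2.2368, -3.3162)
θ=304°: |BD| = 10.3110
θ=304°: circle(B,9.00) ∩ circle(D,3.00): a=8.6469, h=2.4961
θ=304°:   candidates: C₊=(9.6215,1.8283) cross=25.738; C₋=(11.2271,-2.8987) cross=-25.738
θ=304°:   branch + wants cross > 0 → take C=(9.6215,1.8283) (cross=25.738)
θ=304°: ex = (C−B)/|BC| = (0.8205,0.5716); ey = (-0.5716,0.8205)
θ=304°: P = B + 2.71·ex + -1.61·ey = (5.3807,-3.0881)
θ=326°: B = A + 4.00·(cos326°, sin326°) = (3.3162, -2.2368)
θ=326°: |BD| = 8.9673
θ=326°: circle(B,9.00) ∩ circle(D,3.00): a=8.4982, h=2.9631
θ=326°:   candidates: C₊=(10.8067,2.7524) cross=26.571; C₋=(12.2849,-2.9864) cross=-26.571
θ=326°:   branch + wants cross > 0 → take C=(10.8067,2.7524) (cross=26.571)
θ=326°: ex = (C−B)/|BC| = (0.8323,0.5544); ey = (-0.5544,0.8323)
θ=326°: P = B + 2.71·ex + -1.61·ey = (6.4641,-2.0744)
θ=333°: B = A + 4.00·(cos333°, sin333°) = (3.5640, -1.8160)
θ=333°: |BD| = 8.6292
θ=333°: circle(B,9.00) ∩ circle(D,3.00): a=8.4865, h=2.9966
θ=333°:   candidates: C₊=(11.2298,2.8995) cross=25.858; C₋=(12.4911,-2.9595) cross=-25.858
θ=333°:   branch + wants cross > 0 → take C=(11.2298,2.8995) (cross=25.858)
θ=333°: ex = (C−B)/|BC| = (0.8518,0.5239); ey = (-0.5239,0.8518)
θ=333°: P = B + 2.71·ex + -1.61·ey = (6.7158,-1.7674)

θ=304°: 5.38 -3.09
θ=326°: 6.46 -2.07
θ=333°: 6.72 -1.77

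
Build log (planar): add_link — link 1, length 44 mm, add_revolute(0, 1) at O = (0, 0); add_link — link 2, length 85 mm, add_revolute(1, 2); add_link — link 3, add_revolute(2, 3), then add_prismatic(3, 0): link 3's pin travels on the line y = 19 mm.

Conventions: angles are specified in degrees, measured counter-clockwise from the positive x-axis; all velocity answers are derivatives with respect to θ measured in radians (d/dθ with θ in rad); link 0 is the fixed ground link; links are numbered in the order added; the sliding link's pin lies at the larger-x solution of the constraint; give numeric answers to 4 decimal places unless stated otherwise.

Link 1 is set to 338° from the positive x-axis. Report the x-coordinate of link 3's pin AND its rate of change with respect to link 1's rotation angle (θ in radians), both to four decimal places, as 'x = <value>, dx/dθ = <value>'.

geometry: r = 44 mm, L = 85 mm, e = 19 mm
crank pin P = (r cos θ, r sin θ) = (40.796090, -16.482690)
h = r sin θ − e = -16.482690 − 19 = -35.482690
x = r cos θ + √(L² − h²) = 40.796090 + 77.239748 = 118.035838
dx/dθ = −r sin θ − h·r cos θ/√(L² − h²) (θ in radians; h = -35.482690) = 35.223753

x = 118.0358, dx/dθ = 35.2238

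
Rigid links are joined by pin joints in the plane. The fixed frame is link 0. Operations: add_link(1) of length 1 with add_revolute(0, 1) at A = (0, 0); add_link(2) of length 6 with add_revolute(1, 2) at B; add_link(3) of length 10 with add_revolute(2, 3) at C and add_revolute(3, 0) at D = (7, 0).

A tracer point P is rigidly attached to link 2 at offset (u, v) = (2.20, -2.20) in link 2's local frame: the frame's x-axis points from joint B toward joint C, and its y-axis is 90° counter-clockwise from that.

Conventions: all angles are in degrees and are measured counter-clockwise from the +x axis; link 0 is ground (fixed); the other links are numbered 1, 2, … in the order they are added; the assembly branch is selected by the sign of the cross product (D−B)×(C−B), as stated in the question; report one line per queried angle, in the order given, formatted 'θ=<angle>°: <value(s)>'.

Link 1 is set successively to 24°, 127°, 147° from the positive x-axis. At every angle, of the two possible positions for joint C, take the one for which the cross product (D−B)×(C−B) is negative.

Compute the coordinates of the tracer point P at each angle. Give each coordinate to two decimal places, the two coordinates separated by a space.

A=(0,0), D=(7.00,0)
θ=24°: B = A + 1.00·(cos24°, sin24°) = (0.9135, 0.4067)
θ=24°: |BD| = 6.1000
θ=24°: circle(B,6.00) ∩ circle(D,10.00): a=-2.1959, h=5.5837
θ=24°:   candidates: C₊=(-0.9051,6.1245) cross=34.061; C₋=(-1.6497,-5.0182) cross=-34.061
θ=24°:   branch - wants cross < 0 → take C=(-1.6497,-5.0182) (cross=-34.061)
θ=24°: ex = (C−B)/|BC| = (-0.4272,-0.9042); ey = (0.9042,-0.4272)
θ=24°: P = B + 2.20·ex + -2.20·ey = (-2.0155,-0.6425)
θ=127°: B = A + 1.00·(cos127°, sin127°) = (-0.6018, 0.7986)
θ=127°: |BD| = 7.6437
θ=127°: circle(B,6.00) ∩ circle(D,10.00): a=-0.3647, h=5.9889
θ=127°:   candidates: C₊=(-0.3387,6.7929) cross=45.777; C₋=(-1.5902,-5.1194) cross=-45.777
θ=127°:   branch - wants cross < 0 → take C=(-1.5902,-5.1194) (cross=-45.777)
θ=127°: ex = (C−B)/|BC| = (-0.1647,-0.9863); ey = (0.9863,-0.1647)
θ=127°: P = B + 2.20·ex + -2.20·ey = (-3.1342,-1.0089)
θ=147°: B = A + 1.00·(cos147°, sin147°) = (-0.8387, 0.5446)
θ=147°: |BD| = 7.8576
θ=147°: circle(B,6.00) ∩ circle(D,10.00): a=-0.1437, h=5.9983
θ=147°:   candidates: C₊=(-0.5663,6.5385) cross=47.132; C₋=(-1.3978,-5.4293) cross=-47.132
θ=147°:   branch - wants cross < 0 → take C=(-1.3978,-5.4293) (cross=-47.132)
θ=147°: ex = (C−B)/|BC| = (-0.0932,-0.9956); ey = (0.9956,-0.0932)
θ=147°: P = B + 2.20·ex + -2.20·ey = (-3.2341,-1.4408)

θ=24°: -2.02 -0.64
θ=127°: -3.13 -1.01
θ=147°: -3.23 -1.44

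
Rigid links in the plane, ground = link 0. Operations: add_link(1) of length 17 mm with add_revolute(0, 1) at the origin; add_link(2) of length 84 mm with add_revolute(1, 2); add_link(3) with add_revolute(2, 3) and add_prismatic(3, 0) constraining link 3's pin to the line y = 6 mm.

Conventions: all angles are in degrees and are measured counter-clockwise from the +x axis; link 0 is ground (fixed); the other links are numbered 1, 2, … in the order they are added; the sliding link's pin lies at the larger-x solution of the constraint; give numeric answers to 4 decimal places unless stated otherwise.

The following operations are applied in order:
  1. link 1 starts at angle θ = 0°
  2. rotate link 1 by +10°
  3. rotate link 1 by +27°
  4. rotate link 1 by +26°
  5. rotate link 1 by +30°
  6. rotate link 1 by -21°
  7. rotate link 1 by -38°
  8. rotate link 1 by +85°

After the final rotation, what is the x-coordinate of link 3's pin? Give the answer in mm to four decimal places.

geometry: r = 17 mm, L = 84 mm, e = 6 mm; θ starts at 0°
rotate link 1 by +10°: θ ← 0° +10° = 10°
rotate link 1 by +27°: θ ← 10° +27° = 37°
rotate link 1 by +26°: θ ← 37° +26° = 63°
rotate link 1 by +30°: θ ← 63° +30° = 93°
rotate link 1 by -21°: θ ← 93° -21° = 72°
rotate link 1 by -38°: θ ← 72° -38° = 34°
rotate link 1 by +85°: θ ← 34° +85° = 119°
crank pin P = (r cos θ, r sin θ) = (-8.241764, 14.868535)
h = r sin θ − e = 14.868535 − 6 = 8.868535
x = r cos θ + √(L² − h²) = -8.241764 + 83.530528 = 75.288764

75.2888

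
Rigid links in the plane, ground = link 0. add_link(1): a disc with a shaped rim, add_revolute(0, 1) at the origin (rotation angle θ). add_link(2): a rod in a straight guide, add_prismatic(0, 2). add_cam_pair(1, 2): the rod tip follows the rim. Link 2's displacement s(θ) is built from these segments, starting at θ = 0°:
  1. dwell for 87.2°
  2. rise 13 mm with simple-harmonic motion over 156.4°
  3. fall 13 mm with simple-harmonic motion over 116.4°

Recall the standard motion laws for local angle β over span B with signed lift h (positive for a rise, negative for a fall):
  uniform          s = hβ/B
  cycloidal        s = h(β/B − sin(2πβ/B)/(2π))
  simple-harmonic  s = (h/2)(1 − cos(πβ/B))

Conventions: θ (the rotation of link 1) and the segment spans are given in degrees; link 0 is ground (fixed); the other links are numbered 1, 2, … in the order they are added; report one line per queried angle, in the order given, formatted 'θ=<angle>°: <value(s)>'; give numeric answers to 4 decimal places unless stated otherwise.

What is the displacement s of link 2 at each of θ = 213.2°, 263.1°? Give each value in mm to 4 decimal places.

segment 1 (0° to 87.2°, dwell): s unchanged at 0.0000
θ = 213.2° falls in segment 2 (87.2° to 243.6°, simple-harmonic, h = 13): β = 213.2 − 87.2 = 126°, B = 156.4°; Δs = 13/2·(1 − cos(π·0.8056)) = 11.8253; s = 0.0000 + 11.8253 = 11.8253
segment 2 (87.2° to 243.6°, simple-harmonic, h = 13) is passed completely: s = 0.0000 + (13) = 13.0000
θ = 263.1° falls in segment 3 (243.6° to 360°, simple-harmonic, h = -13): β = 263.1 − 243.6 = 19.5°, B = 116.4°; Δs = -13/2·(1 − cos(π·0.1675)) = -0.8796; s = 13.0000 − 0.8796 = 12.1204

θ=213.2°: 11.8253
θ=263.1°: 12.1204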